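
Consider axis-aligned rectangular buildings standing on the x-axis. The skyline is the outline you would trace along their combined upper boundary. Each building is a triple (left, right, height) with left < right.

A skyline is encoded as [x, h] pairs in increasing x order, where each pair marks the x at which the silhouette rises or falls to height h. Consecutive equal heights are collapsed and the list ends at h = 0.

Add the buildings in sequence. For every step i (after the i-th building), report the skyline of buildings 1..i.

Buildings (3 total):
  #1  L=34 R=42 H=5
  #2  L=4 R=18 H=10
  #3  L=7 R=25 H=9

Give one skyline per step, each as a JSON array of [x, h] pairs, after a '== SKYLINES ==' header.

== SKYLINES ==
[[34,5],[42,0]]
[[4,10],[18,0],[34,5],[42,0]]
[[4,10],[18,9],[25,0],[34,5],[42,0]]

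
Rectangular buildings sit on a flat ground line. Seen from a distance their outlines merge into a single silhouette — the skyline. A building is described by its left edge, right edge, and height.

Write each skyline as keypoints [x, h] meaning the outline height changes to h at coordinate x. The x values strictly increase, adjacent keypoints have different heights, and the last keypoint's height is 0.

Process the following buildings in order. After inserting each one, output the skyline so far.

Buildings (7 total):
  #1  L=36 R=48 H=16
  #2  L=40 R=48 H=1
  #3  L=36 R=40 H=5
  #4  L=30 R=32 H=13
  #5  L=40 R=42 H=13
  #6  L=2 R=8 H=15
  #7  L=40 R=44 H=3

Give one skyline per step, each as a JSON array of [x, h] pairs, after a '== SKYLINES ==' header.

== SKYLINES ==
[[36,16],[48,0]]
[[36,16],[48,0]]
[[36,16],[48,0]]
[[30,13],[32,0],[36,16],[48,0]]
[[30,13],[32,0],[36,16],[48,0]]
[[2,15],[8,0],[30,13],[32,0],[36,16],[48,0]]
[[2,15],[8,0],[30,13],[32,0],[36,16],[48,0]]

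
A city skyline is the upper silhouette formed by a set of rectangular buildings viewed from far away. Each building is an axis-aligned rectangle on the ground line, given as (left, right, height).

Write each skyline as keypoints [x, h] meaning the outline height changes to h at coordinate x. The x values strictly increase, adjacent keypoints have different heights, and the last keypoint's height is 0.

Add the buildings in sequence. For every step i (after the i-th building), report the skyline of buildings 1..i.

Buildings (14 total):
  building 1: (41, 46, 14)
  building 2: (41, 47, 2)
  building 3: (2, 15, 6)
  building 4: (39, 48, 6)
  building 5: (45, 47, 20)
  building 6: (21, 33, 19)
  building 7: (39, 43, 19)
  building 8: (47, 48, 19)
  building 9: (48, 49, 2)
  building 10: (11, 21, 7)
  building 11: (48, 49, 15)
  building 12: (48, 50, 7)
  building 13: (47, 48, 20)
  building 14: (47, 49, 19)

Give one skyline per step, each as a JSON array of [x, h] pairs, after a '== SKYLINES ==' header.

== SKYLINES ==
[[41,14],[46,0]]
[[41,14],[46,2],[47,0]]
[[2,6],[15,0],[41,14],[46,2],[47,0]]
[[2,6],[15,0],[39,6],[41,14],[46,6],[48,0]]
[[2,6],[15,0],[39,6],[41,14],[45,20],[47,6],[48,0]]
[[2,6],[15,0],[21,19],[33,0],[39,6],[41,14],[45,20],[47,6],[48,0]]
[[2,6],[15,0],[21,19],[33,0],[39,19],[43,14],[45,20],[47,6],[48,0]]
[[2,6],[15,0],[21,19],[33,0],[39,19],[43,14],[45,20],[47,19],[48,0]]
[[2,6],[15,0],[21,19],[33,0],[39,19],[43,14],[45,20],[47,19],[48,2],[49,0]]
[[2,6],[11,7],[21,19],[33,0],[39,19],[43,14],[45,20],[47,19],[48,2],[49,0]]
[[2,6],[11,7],[21,19],[33,0],[39,19],[43,14],[45,20],[47,19],[48,15],[49,0]]
[[2,6],[11,7],[21,19],[33,0],[39,19],[43,14],[45,20],[47,19],[48,15],[49,7],[50,0]]
[[2,6],[11,7],[21,19],[33,0],[39,19],[43,14],[45,20],[48,15],[49,7],[50,0]]
[[2,6],[11,7],[21,19],[33,0],[39,19],[43,14],[45,20],[48,19],[49,7],[50,0]]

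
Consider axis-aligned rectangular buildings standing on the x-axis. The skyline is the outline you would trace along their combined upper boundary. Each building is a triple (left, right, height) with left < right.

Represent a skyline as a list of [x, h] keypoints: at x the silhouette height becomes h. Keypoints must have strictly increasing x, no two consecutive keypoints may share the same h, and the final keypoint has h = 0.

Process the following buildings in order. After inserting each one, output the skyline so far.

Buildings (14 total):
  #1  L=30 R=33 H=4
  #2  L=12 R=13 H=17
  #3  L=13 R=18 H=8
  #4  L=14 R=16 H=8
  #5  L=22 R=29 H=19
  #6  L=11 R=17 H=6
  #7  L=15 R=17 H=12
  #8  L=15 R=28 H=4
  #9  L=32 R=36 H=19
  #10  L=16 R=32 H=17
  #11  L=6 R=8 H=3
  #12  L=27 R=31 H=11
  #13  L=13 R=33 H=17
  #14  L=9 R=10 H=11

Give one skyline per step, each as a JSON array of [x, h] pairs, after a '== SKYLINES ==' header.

== SKYLINES ==
[[30,4],[33,0]]
[[12,17],[13,0],[30,4],[33,0]]
[[12,17],[13,8],[18,0],[30,4],[33,0]]
[[12,17],[13,8],[18,0],[30,4],[33,0]]
[[12,17],[13,8],[18,0],[22,19],[29,0],[30,4],[33,0]]
[[11,6],[12,17],[13,8],[18,0],[22,19],[29,0],[30,4],[33,0]]
[[11,6],[12,17],[13,8],[15,12],[17,8],[18,0],[22,19],[29,0],[30,4],[33,0]]
[[11,6],[12,17],[13,8],[15,12],[17,8],[18,4],[22,19],[29,0],[30,4],[33,0]]
[[11,6],[12,17],[13,8],[15,12],[17,8],[18,4],[22,19],[29,0],[30,4],[32,19],[36,0]]
[[11,6],[12,17],[13,8],[15,12],[16,17],[22,19],[29,17],[32,19],[36,0]]
[[6,3],[8,0],[11,6],[12,17],[13,8],[15,12],[16,17],[22,19],[29,17],[32,19],[36,0]]
[[6,3],[8,0],[11,6],[12,17],[13,8],[15,12],[16,17],[22,19],[29,17],[32,19],[36,0]]
[[6,3],[8,0],[11,6],[12,17],[22,19],[29,17],[32,19],[36,0]]
[[6,3],[8,0],[9,11],[10,0],[11,6],[12,17],[22,19],[29,17],[32,19],[36,0]]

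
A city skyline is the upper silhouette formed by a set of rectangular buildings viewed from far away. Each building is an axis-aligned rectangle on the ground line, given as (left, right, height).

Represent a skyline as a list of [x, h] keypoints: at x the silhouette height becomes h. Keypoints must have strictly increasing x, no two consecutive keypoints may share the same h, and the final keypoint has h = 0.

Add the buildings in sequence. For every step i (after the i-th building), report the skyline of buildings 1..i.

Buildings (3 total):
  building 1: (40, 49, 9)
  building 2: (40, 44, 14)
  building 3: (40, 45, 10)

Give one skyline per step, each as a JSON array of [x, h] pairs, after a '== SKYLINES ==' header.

== SKYLINES ==
[[40,9],[49,0]]
[[40,14],[44,9],[49,0]]
[[40,14],[44,10],[45,9],[49,0]]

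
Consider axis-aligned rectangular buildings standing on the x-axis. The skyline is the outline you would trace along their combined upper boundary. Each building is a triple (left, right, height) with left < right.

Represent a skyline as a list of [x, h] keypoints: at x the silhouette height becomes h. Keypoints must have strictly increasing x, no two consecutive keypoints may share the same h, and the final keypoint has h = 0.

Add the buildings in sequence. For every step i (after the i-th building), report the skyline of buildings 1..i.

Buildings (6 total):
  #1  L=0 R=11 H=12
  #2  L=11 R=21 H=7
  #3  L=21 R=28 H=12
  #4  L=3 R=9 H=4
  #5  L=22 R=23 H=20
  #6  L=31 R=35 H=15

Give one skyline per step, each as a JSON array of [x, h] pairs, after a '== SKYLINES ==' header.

== SKYLINES ==
[[0,12],[11,0]]
[[0,12],[11,7],[21,0]]
[[0,12],[11,7],[21,12],[28,0]]
[[0,12],[11,7],[21,12],[28,0]]
[[0,12],[11,7],[21,12],[22,20],[23,12],[28,0]]
[[0,12],[11,7],[21,12],[22,20],[23,12],[28,0],[31,15],[35,0]]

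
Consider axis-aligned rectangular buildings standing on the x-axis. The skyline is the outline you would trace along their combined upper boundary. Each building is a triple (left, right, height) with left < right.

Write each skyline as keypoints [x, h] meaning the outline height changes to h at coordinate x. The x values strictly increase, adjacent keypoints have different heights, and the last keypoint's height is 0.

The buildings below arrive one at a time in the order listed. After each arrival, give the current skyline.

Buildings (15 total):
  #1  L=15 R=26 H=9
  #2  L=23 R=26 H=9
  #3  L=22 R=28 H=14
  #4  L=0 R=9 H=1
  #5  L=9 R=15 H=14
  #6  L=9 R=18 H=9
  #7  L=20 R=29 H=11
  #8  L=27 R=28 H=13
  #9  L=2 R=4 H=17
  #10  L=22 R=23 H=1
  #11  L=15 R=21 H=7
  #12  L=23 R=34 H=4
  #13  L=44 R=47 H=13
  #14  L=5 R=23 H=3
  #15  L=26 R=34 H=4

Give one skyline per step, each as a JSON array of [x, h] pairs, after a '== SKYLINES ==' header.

== SKYLINES ==
[[15,9],[26,0]]
[[15,9],[26,0]]
[[15,9],[22,14],[28,0]]
[[0,1],[9,0],[15,9],[22,14],[28,0]]
[[0,1],[9,14],[15,9],[22,14],[28,0]]
[[0,1],[9,14],[15,9],[22,14],[28,0]]
[[0,1],[9,14],[15,9],[20,11],[22,14],[28,11],[29,0]]
[[0,1],[9,14],[15,9],[20,11],[22,14],[28,11],[29,0]]
[[0,1],[2,17],[4,1],[9,14],[15,9],[20,11],[22,14],[28,11],[29,0]]
[[0,1],[2,17],[4,1],[9,14],[15,9],[20,11],[22,14],[28,11],[29,0]]
[[0,1],[2,17],[4,1],[9,14],[15,9],[20,11],[22,14],[28,11],[29,0]]
[[0,1],[2,17],[4,1],[9,14],[15,9],[20,11],[22,14],[28,11],[29,4],[34,0]]
[[0,1],[2,17],[4,1],[9,14],[15,9],[20,11],[22,14],[28,11],[29,4],[34,0],[44,13],[47,0]]
[[0,1],[2,17],[4,1],[5,3],[9,14],[15,9],[20,11],[22,14],[28,11],[29,4],[34,0],[44,13],[47,0]]
[[0,1],[2,17],[4,1],[5,3],[9,14],[15,9],[20,11],[22,14],[28,11],[29,4],[34,0],[44,13],[47,0]]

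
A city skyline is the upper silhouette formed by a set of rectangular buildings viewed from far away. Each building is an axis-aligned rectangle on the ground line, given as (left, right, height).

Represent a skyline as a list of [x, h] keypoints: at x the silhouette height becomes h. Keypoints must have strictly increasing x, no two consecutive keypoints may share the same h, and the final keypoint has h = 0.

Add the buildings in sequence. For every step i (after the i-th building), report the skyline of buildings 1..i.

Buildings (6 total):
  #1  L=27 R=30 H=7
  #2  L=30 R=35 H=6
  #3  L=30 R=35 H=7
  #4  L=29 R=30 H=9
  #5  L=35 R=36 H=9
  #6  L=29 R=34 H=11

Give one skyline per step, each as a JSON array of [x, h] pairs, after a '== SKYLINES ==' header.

== SKYLINES ==
[[27,7],[30,0]]
[[27,7],[30,6],[35,0]]
[[27,7],[35,0]]
[[27,7],[29,9],[30,7],[35,0]]
[[27,7],[29,9],[30,7],[35,9],[36,0]]
[[27,7],[29,11],[34,7],[35,9],[36,0]]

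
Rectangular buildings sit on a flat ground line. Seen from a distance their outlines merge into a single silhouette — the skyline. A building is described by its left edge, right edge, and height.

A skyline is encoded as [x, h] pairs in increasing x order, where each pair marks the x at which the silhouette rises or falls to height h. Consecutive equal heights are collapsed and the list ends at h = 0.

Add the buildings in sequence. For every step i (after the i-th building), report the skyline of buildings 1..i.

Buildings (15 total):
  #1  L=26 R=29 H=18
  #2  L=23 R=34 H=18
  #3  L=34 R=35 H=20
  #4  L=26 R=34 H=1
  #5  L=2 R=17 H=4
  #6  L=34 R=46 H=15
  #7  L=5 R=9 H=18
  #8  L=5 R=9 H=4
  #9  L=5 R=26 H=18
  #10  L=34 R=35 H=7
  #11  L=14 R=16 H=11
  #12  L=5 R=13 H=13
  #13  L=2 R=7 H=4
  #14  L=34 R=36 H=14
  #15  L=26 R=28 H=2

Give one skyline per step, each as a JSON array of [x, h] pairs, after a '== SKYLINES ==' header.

== SKYLINES ==
[[26,18],[29,0]]
[[23,18],[34,0]]
[[23,18],[34,20],[35,0]]
[[23,18],[34,20],[35,0]]
[[2,4],[17,0],[23,18],[34,20],[35,0]]
[[2,4],[17,0],[23,18],[34,20],[35,15],[46,0]]
[[2,4],[5,18],[9,4],[17,0],[23,18],[34,20],[35,15],[46,0]]
[[2,4],[5,18],[9,4],[17,0],[23,18],[34,20],[35,15],[46,0]]
[[2,4],[5,18],[34,20],[35,15],[46,0]]
[[2,4],[5,18],[34,20],[35,15],[46,0]]
[[2,4],[5,18],[34,20],[35,15],[46,0]]
[[2,4],[5,18],[34,20],[35,15],[46,0]]
[[2,4],[5,18],[34,20],[35,15],[46,0]]
[[2,4],[5,18],[34,20],[35,15],[46,0]]
[[2,4],[5,18],[34,20],[35,15],[46,0]]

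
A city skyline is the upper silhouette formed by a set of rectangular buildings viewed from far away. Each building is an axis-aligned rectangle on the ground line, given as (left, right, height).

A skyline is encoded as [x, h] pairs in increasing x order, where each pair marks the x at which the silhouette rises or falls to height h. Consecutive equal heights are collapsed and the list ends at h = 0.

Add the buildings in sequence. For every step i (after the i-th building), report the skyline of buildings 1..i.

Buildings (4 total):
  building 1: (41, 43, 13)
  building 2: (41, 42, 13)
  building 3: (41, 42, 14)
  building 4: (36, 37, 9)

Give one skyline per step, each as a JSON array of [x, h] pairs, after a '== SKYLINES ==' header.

== SKYLINES ==
[[41,13],[43,0]]
[[41,13],[43,0]]
[[41,14],[42,13],[43,0]]
[[36,9],[37,0],[41,14],[42,13],[43,0]]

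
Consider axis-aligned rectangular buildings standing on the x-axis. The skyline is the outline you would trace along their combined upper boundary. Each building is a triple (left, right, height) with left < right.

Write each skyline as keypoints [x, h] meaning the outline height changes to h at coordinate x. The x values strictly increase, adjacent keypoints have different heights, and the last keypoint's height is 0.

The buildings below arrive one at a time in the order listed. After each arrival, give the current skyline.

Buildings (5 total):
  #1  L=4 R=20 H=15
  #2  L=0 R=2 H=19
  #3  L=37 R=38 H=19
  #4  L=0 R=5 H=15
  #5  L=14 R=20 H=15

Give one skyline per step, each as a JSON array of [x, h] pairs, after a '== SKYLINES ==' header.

== SKYLINES ==
[[4,15],[20,0]]
[[0,19],[2,0],[4,15],[20,0]]
[[0,19],[2,0],[4,15],[20,0],[37,19],[38,0]]
[[0,19],[2,15],[20,0],[37,19],[38,0]]
[[0,19],[2,15],[20,0],[37,19],[38,0]]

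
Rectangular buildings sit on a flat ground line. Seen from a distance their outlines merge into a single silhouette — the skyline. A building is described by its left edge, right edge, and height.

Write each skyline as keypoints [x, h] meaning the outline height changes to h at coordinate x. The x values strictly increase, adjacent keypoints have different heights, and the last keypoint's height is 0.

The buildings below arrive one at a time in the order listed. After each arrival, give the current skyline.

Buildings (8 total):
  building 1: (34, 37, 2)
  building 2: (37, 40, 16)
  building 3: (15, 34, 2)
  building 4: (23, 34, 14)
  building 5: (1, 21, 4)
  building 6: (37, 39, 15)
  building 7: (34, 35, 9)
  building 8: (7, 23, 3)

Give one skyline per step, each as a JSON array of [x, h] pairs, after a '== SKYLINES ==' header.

== SKYLINES ==
[[34,2],[37,0]]
[[34,2],[37,16],[40,0]]
[[15,2],[37,16],[40,0]]
[[15,2],[23,14],[34,2],[37,16],[40,0]]
[[1,4],[21,2],[23,14],[34,2],[37,16],[40,0]]
[[1,4],[21,2],[23,14],[34,2],[37,16],[40,0]]
[[1,4],[21,2],[23,14],[34,9],[35,2],[37,16],[40,0]]
[[1,4],[21,3],[23,14],[34,9],[35,2],[37,16],[40,0]]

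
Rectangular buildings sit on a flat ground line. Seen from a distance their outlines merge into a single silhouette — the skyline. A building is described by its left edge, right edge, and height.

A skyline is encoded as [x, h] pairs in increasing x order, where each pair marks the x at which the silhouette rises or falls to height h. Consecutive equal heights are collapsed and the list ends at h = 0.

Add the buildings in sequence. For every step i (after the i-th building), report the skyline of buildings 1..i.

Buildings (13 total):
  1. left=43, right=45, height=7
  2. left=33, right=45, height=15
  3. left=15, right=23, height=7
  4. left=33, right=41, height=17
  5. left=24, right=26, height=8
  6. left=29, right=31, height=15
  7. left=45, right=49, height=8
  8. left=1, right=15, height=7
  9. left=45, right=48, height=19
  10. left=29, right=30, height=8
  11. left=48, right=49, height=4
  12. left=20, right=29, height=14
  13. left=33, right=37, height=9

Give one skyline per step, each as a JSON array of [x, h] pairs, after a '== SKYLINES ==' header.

== SKYLINES ==
[[43,7],[45,0]]
[[33,15],[45,0]]
[[15,7],[23,0],[33,15],[45,0]]
[[15,7],[23,0],[33,17],[41,15],[45,0]]
[[15,7],[23,0],[24,8],[26,0],[33,17],[41,15],[45,0]]
[[15,7],[23,0],[24,8],[26,0],[29,15],[31,0],[33,17],[41,15],[45,0]]
[[15,7],[23,0],[24,8],[26,0],[29,15],[31,0],[33,17],[41,15],[45,8],[49,0]]
[[1,7],[23,0],[24,8],[26,0],[29,15],[31,0],[33,17],[41,15],[45,8],[49,0]]
[[1,7],[23,0],[24,8],[26,0],[29,15],[31,0],[33,17],[41,15],[45,19],[48,8],[49,0]]
[[1,7],[23,0],[24,8],[26,0],[29,15],[31,0],[33,17],[41,15],[45,19],[48,8],[49,0]]
[[1,7],[23,0],[24,8],[26,0],[29,15],[31,0],[33,17],[41,15],[45,19],[48,8],[49,0]]
[[1,7],[20,14],[29,15],[31,0],[33,17],[41,15],[45,19],[48,8],[49,0]]
[[1,7],[20,14],[29,15],[31,0],[33,17],[41,15],[45,19],[48,8],[49,0]]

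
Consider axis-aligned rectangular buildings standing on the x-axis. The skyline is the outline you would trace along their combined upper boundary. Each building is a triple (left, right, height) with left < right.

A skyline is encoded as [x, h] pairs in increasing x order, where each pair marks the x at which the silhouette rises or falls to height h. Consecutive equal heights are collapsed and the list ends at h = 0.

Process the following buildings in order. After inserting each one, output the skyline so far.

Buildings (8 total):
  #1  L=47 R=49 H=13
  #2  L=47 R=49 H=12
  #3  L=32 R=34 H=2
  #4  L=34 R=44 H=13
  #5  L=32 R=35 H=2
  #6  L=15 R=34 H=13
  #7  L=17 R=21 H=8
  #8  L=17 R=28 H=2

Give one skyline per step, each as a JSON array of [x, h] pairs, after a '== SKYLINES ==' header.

== SKYLINES ==
[[47,13],[49,0]]
[[47,13],[49,0]]
[[32,2],[34,0],[47,13],[49,0]]
[[32,2],[34,13],[44,0],[47,13],[49,0]]
[[32,2],[34,13],[44,0],[47,13],[49,0]]
[[15,13],[44,0],[47,13],[49,0]]
[[15,13],[44,0],[47,13],[49,0]]
[[15,13],[44,0],[47,13],[49,0]]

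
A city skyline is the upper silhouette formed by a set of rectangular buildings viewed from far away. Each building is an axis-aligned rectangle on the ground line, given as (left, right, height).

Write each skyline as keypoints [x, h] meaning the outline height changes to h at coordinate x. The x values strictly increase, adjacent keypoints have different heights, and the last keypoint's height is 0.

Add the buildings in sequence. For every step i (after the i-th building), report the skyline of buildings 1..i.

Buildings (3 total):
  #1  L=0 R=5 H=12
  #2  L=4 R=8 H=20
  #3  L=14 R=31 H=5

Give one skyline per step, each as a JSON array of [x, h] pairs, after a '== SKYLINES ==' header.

== SKYLINES ==
[[0,12],[5,0]]
[[0,12],[4,20],[8,0]]
[[0,12],[4,20],[8,0],[14,5],[31,0]]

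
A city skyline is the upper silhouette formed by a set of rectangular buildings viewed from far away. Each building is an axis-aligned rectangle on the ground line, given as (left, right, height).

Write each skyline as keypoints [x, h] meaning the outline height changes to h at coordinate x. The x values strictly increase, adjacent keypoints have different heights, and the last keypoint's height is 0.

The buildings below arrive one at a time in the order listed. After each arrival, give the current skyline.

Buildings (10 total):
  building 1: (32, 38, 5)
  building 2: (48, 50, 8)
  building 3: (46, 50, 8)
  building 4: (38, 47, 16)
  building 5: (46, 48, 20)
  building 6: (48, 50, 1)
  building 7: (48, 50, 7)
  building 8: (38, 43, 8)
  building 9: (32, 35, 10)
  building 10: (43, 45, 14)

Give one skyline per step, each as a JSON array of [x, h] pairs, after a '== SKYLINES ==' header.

== SKYLINES ==
[[32,5],[38,0]]
[[32,5],[38,0],[48,8],[50,0]]
[[32,5],[38,0],[46,8],[50,0]]
[[32,5],[38,16],[47,8],[50,0]]
[[32,5],[38,16],[46,20],[48,8],[50,0]]
[[32,5],[38,16],[46,20],[48,8],[50,0]]
[[32,5],[38,16],[46,20],[48,8],[50,0]]
[[32,5],[38,16],[46,20],[48,8],[50,0]]
[[32,10],[35,5],[38,16],[46,20],[48,8],[50,0]]
[[32,10],[35,5],[38,16],[46,20],[48,8],[50,0]]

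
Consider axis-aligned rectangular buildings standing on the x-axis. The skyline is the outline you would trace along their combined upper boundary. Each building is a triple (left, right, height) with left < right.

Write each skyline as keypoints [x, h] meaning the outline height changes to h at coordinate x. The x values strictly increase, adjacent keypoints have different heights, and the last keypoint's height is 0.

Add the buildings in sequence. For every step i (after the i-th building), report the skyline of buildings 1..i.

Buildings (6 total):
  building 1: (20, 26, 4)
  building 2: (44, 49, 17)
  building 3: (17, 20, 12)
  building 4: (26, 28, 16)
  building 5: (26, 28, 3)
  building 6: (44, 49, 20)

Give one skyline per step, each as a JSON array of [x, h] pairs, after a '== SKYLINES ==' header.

== SKYLINES ==
[[20,4],[26,0]]
[[20,4],[26,0],[44,17],[49,0]]
[[17,12],[20,4],[26,0],[44,17],[49,0]]
[[17,12],[20,4],[26,16],[28,0],[44,17],[49,0]]
[[17,12],[20,4],[26,16],[28,0],[44,17],[49,0]]
[[17,12],[20,4],[26,16],[28,0],[44,20],[49,0]]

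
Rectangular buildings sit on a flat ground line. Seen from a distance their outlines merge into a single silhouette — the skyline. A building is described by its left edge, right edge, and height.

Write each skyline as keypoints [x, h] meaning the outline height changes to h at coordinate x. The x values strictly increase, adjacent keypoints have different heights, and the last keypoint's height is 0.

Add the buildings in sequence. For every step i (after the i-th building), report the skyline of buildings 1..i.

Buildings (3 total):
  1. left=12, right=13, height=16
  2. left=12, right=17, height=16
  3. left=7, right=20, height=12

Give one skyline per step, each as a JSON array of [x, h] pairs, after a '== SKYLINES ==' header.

== SKYLINES ==
[[12,16],[13,0]]
[[12,16],[17,0]]
[[7,12],[12,16],[17,12],[20,0]]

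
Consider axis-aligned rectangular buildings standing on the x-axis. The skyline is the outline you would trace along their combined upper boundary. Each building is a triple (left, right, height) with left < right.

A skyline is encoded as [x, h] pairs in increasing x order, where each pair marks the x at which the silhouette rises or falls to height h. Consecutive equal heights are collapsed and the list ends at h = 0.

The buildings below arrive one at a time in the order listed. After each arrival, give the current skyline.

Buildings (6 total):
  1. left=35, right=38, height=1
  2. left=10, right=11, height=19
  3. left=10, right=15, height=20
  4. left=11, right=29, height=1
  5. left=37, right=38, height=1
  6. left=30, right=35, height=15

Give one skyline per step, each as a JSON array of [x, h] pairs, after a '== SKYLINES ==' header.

== SKYLINES ==
[[35,1],[38,0]]
[[10,19],[11,0],[35,1],[38,0]]
[[10,20],[15,0],[35,1],[38,0]]
[[10,20],[15,1],[29,0],[35,1],[38,0]]
[[10,20],[15,1],[29,0],[35,1],[38,0]]
[[10,20],[15,1],[29,0],[30,15],[35,1],[38,0]]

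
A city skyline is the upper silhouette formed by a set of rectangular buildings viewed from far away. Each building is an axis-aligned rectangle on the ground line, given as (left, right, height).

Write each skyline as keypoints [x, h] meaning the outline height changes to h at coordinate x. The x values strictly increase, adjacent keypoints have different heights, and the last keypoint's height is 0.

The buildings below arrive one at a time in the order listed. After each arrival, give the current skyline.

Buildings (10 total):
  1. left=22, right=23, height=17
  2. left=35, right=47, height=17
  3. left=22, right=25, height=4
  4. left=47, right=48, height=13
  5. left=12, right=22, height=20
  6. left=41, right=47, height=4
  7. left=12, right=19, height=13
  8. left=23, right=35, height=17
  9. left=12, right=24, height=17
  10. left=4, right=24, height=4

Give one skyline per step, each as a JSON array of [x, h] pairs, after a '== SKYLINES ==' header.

== SKYLINES ==
[[22,17],[23,0]]
[[22,17],[23,0],[35,17],[47,0]]
[[22,17],[23,4],[25,0],[35,17],[47,0]]
[[22,17],[23,4],[25,0],[35,17],[47,13],[48,0]]
[[12,20],[22,17],[23,4],[25,0],[35,17],[47,13],[48,0]]
[[12,20],[22,17],[23,4],[25,0],[35,17],[47,13],[48,0]]
[[12,20],[22,17],[23,4],[25,0],[35,17],[47,13],[48,0]]
[[12,20],[22,17],[47,13],[48,0]]
[[12,20],[22,17],[47,13],[48,0]]
[[4,4],[12,20],[22,17],[47,13],[48,0]]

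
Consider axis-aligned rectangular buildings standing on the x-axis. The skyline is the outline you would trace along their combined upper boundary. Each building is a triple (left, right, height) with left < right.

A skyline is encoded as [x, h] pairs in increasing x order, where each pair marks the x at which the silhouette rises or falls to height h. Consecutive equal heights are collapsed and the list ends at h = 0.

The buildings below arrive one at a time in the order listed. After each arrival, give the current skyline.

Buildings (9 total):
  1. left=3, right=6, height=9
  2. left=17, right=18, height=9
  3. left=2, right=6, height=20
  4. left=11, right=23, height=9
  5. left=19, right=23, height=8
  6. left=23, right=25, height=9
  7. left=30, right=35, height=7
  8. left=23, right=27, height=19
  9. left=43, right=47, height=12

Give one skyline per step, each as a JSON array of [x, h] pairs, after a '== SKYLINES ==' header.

== SKYLINES ==
[[3,9],[6,0]]
[[3,9],[6,0],[17,9],[18,0]]
[[2,20],[6,0],[17,9],[18,0]]
[[2,20],[6,0],[11,9],[23,0]]
[[2,20],[6,0],[11,9],[23,0]]
[[2,20],[6,0],[11,9],[25,0]]
[[2,20],[6,0],[11,9],[25,0],[30,7],[35,0]]
[[2,20],[6,0],[11,9],[23,19],[27,0],[30,7],[35,0]]
[[2,20],[6,0],[11,9],[23,19],[27,0],[30,7],[35,0],[43,12],[47,0]]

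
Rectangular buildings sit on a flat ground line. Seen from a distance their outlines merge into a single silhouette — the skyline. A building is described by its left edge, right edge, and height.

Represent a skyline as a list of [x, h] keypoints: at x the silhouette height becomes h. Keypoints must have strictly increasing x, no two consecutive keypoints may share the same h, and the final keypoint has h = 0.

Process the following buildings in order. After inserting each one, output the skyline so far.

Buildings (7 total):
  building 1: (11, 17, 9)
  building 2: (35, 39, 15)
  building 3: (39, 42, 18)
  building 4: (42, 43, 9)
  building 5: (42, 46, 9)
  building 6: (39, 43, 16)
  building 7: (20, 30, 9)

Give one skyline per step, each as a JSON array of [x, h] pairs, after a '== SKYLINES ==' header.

== SKYLINES ==
[[11,9],[17,0]]
[[11,9],[17,0],[35,15],[39,0]]
[[11,9],[17,0],[35,15],[39,18],[42,0]]
[[11,9],[17,0],[35,15],[39,18],[42,9],[43,0]]
[[11,9],[17,0],[35,15],[39,18],[42,9],[46,0]]
[[11,9],[17,0],[35,15],[39,18],[42,16],[43,9],[46,0]]
[[11,9],[17,0],[20,9],[30,0],[35,15],[39,18],[42,16],[43,9],[46,0]]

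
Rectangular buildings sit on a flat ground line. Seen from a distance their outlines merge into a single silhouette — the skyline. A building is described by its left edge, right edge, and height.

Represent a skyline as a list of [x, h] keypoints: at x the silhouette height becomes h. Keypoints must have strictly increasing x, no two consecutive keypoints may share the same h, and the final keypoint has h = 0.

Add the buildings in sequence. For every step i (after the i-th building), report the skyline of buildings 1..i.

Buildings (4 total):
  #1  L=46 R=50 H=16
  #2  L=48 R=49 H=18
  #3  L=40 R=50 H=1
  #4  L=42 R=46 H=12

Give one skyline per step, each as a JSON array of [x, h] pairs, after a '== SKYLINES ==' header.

== SKYLINES ==
[[46,16],[50,0]]
[[46,16],[48,18],[49,16],[50,0]]
[[40,1],[46,16],[48,18],[49,16],[50,0]]
[[40,1],[42,12],[46,16],[48,18],[49,16],[50,0]]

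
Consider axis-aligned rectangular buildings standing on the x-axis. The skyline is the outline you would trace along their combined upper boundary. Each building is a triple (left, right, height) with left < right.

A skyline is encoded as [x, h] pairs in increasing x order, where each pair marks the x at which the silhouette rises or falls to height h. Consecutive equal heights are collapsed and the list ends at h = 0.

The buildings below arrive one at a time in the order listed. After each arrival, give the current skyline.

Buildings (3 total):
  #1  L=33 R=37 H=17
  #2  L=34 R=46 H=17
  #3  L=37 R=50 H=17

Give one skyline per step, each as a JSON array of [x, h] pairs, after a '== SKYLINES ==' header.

== SKYLINES ==
[[33,17],[37,0]]
[[33,17],[46,0]]
[[33,17],[50,0]]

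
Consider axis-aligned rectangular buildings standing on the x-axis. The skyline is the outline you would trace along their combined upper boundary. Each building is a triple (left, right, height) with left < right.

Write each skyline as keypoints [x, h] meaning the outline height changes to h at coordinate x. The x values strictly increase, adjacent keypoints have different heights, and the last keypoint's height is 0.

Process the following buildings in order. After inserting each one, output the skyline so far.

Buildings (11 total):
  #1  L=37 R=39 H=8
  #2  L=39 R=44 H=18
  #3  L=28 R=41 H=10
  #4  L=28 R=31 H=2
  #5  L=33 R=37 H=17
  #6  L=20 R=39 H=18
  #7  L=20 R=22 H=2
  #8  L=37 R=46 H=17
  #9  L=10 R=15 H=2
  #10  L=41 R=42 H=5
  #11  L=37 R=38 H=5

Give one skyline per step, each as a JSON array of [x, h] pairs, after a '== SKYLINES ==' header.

== SKYLINES ==
[[37,8],[39,0]]
[[37,8],[39,18],[44,0]]
[[28,10],[39,18],[44,0]]
[[28,10],[39,18],[44,0]]
[[28,10],[33,17],[37,10],[39,18],[44,0]]
[[20,18],[44,0]]
[[20,18],[44,0]]
[[20,18],[44,17],[46,0]]
[[10,2],[15,0],[20,18],[44,17],[46,0]]
[[10,2],[15,0],[20,18],[44,17],[46,0]]
[[10,2],[15,0],[20,18],[44,17],[46,0]]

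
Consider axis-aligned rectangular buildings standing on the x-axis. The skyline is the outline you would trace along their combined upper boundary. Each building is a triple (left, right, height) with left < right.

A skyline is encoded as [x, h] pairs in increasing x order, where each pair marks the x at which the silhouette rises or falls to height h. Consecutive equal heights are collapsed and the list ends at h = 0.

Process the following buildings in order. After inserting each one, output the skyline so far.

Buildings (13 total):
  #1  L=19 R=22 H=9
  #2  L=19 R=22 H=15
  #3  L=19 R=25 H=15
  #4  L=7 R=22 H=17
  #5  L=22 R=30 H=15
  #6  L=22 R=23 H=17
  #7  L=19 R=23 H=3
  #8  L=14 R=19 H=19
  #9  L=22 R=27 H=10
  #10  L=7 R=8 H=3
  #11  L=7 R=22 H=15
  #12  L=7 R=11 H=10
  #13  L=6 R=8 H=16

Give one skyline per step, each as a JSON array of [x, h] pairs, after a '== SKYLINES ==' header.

== SKYLINES ==
[[19,9],[22,0]]
[[19,15],[22,0]]
[[19,15],[25,0]]
[[7,17],[22,15],[25,0]]
[[7,17],[22,15],[30,0]]
[[7,17],[23,15],[30,0]]
[[7,17],[23,15],[30,0]]
[[7,17],[14,19],[19,17],[23,15],[30,0]]
[[7,17],[14,19],[19,17],[23,15],[30,0]]
[[7,17],[14,19],[19,17],[23,15],[30,0]]
[[7,17],[14,19],[19,17],[23,15],[30,0]]
[[7,17],[14,19],[19,17],[23,15],[30,0]]
[[6,16],[7,17],[14,19],[19,17],[23,15],[30,0]]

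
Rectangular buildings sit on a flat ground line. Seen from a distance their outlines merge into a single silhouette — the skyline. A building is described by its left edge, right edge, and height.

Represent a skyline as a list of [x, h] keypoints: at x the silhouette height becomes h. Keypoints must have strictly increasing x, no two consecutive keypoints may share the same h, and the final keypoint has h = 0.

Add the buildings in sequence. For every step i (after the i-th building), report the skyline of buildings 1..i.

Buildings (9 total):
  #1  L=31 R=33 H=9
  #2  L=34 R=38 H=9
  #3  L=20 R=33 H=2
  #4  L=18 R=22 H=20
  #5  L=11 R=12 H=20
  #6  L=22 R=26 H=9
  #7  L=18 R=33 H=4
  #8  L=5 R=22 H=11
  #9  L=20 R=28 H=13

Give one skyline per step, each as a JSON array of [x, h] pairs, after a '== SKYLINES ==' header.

== SKYLINES ==
[[31,9],[33,0]]
[[31,9],[33,0],[34,9],[38,0]]
[[20,2],[31,9],[33,0],[34,9],[38,0]]
[[18,20],[22,2],[31,9],[33,0],[34,9],[38,0]]
[[11,20],[12,0],[18,20],[22,2],[31,9],[33,0],[34,9],[38,0]]
[[11,20],[12,0],[18,20],[22,9],[26,2],[31,9],[33,0],[34,9],[38,0]]
[[11,20],[12,0],[18,20],[22,9],[26,4],[31,9],[33,0],[34,9],[38,0]]
[[5,11],[11,20],[12,11],[18,20],[22,9],[26,4],[31,9],[33,0],[34,9],[38,0]]
[[5,11],[11,20],[12,11],[18,20],[22,13],[28,4],[31,9],[33,0],[34,9],[38,0]]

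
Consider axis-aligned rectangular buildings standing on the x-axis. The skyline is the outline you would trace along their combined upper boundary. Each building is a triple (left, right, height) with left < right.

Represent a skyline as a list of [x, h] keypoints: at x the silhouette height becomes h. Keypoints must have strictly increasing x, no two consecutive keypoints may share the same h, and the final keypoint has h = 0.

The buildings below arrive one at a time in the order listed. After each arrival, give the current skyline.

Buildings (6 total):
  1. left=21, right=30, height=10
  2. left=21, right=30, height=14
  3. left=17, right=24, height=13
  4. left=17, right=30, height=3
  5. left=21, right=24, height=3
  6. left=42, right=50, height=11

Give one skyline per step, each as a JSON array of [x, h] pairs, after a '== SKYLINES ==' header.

== SKYLINES ==
[[21,10],[30,0]]
[[21,14],[30,0]]
[[17,13],[21,14],[30,0]]
[[17,13],[21,14],[30,0]]
[[17,13],[21,14],[30,0]]
[[17,13],[21,14],[30,0],[42,11],[50,0]]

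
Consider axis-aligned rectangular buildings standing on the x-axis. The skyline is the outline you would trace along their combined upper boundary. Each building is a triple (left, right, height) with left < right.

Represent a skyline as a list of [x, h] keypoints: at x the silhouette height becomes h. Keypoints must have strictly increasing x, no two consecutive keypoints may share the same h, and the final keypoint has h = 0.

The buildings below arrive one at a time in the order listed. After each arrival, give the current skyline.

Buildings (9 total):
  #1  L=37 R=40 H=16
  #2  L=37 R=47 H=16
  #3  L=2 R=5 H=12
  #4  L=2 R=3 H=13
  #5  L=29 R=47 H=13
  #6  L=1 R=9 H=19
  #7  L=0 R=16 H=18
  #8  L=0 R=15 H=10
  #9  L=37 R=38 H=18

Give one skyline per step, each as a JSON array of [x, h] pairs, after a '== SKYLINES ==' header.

== SKYLINES ==
[[37,16],[40,0]]
[[37,16],[47,0]]
[[2,12],[5,0],[37,16],[47,0]]
[[2,13],[3,12],[5,0],[37,16],[47,0]]
[[2,13],[3,12],[5,0],[29,13],[37,16],[47,0]]
[[1,19],[9,0],[29,13],[37,16],[47,0]]
[[0,18],[1,19],[9,18],[16,0],[29,13],[37,16],[47,0]]
[[0,18],[1,19],[9,18],[16,0],[29,13],[37,16],[47,0]]
[[0,18],[1,19],[9,18],[16,0],[29,13],[37,18],[38,16],[47,0]]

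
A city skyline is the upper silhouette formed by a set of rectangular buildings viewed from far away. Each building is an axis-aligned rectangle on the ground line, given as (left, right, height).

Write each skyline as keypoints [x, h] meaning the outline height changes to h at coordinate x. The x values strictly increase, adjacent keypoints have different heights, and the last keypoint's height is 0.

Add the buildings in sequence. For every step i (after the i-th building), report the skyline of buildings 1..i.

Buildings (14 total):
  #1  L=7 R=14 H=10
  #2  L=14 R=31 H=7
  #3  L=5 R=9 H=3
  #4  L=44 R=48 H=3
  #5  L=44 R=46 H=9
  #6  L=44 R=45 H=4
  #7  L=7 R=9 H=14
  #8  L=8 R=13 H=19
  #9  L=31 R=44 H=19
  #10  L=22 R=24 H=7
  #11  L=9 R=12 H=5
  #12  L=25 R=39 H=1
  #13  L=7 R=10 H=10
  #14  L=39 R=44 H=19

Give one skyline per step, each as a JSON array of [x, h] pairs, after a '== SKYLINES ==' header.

== SKYLINES ==
[[7,10],[14,0]]
[[7,10],[14,7],[31,0]]
[[5,3],[7,10],[14,7],[31,0]]
[[5,3],[7,10],[14,7],[31,0],[44,3],[48,0]]
[[5,3],[7,10],[14,7],[31,0],[44,9],[46,3],[48,0]]
[[5,3],[7,10],[14,7],[31,0],[44,9],[46,3],[48,0]]
[[5,3],[7,14],[9,10],[14,7],[31,0],[44,9],[46,3],[48,0]]
[[5,3],[7,14],[8,19],[13,10],[14,7],[31,0],[44,9],[46,3],[48,0]]
[[5,3],[7,14],[8,19],[13,10],[14,7],[31,19],[44,9],[46,3],[48,0]]
[[5,3],[7,14],[8,19],[13,10],[14,7],[31,19],[44,9],[46,3],[48,0]]
[[5,3],[7,14],[8,19],[13,10],[14,7],[31,19],[44,9],[46,3],[48,0]]
[[5,3],[7,14],[8,19],[13,10],[14,7],[31,19],[44,9],[46,3],[48,0]]
[[5,3],[7,14],[8,19],[13,10],[14,7],[31,19],[44,9],[46,3],[48,0]]
[[5,3],[7,14],[8,19],[13,10],[14,7],[31,19],[44,9],[46,3],[48,0]]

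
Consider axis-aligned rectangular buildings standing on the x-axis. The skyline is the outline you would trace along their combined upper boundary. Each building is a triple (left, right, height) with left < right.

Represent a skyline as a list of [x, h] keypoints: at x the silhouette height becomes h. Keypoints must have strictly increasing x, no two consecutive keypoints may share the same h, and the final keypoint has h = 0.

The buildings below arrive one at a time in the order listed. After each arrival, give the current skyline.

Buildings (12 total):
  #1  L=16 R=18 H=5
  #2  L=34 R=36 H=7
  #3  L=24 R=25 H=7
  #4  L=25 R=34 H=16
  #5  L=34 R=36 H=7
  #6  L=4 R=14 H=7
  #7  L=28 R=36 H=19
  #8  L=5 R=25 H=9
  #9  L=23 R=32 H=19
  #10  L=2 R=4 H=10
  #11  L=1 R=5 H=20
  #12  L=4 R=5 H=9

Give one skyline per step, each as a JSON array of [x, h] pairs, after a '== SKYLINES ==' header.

== SKYLINES ==
[[16,5],[18,0]]
[[16,5],[18,0],[34,7],[36,0]]
[[16,5],[18,0],[24,7],[25,0],[34,7],[36,0]]
[[16,5],[18,0],[24,7],[25,16],[34,7],[36,0]]
[[16,5],[18,0],[24,7],[25,16],[34,7],[36,0]]
[[4,7],[14,0],[16,5],[18,0],[24,7],[25,16],[34,7],[36,0]]
[[4,7],[14,0],[16,5],[18,0],[24,7],[25,16],[28,19],[36,0]]
[[4,7],[5,9],[25,16],[28,19],[36,0]]
[[4,7],[5,9],[23,19],[36,0]]
[[2,10],[4,7],[5,9],[23,19],[36,0]]
[[1,20],[5,9],[23,19],[36,0]]
[[1,20],[5,9],[23,19],[36,0]]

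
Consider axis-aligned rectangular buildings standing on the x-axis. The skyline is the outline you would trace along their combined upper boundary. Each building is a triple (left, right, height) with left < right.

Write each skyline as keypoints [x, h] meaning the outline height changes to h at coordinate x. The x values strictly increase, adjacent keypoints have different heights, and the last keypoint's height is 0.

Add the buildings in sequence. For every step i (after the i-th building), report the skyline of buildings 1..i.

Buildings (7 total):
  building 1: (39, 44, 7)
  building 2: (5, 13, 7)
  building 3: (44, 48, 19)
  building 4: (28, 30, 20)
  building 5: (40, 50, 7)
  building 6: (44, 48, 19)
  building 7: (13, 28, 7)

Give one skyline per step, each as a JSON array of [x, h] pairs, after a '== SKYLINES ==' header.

== SKYLINES ==
[[39,7],[44,0]]
[[5,7],[13,0],[39,7],[44,0]]
[[5,7],[13,0],[39,7],[44,19],[48,0]]
[[5,7],[13,0],[28,20],[30,0],[39,7],[44,19],[48,0]]
[[5,7],[13,0],[28,20],[30,0],[39,7],[44,19],[48,7],[50,0]]
[[5,7],[13,0],[28,20],[30,0],[39,7],[44,19],[48,7],[50,0]]
[[5,7],[28,20],[30,0],[39,7],[44,19],[48,7],[50,0]]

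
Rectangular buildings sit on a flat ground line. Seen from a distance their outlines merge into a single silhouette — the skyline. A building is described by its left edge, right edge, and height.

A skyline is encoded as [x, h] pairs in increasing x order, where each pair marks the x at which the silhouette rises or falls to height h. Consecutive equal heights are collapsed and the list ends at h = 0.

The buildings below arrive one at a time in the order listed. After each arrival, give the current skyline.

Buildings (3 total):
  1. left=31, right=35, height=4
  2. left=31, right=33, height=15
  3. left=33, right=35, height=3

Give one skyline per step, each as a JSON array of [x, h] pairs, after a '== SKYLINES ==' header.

== SKYLINES ==
[[31,4],[35,0]]
[[31,15],[33,4],[35,0]]
[[31,15],[33,4],[35,0]]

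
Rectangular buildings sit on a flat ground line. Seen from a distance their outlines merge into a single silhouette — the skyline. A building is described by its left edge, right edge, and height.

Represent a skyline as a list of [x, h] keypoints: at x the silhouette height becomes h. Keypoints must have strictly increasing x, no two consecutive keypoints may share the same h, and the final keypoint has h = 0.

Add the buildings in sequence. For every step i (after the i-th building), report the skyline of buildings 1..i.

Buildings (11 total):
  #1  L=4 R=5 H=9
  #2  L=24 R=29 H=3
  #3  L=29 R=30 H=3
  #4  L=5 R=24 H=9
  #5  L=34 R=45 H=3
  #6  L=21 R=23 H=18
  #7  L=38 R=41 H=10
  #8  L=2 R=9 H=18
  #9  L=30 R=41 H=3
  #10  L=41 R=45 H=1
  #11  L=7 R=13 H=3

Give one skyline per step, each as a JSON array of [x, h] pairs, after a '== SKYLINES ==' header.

== SKYLINES ==
[[4,9],[5,0]]
[[4,9],[5,0],[24,3],[29,0]]
[[4,9],[5,0],[24,3],[30,0]]
[[4,9],[24,3],[30,0]]
[[4,9],[24,3],[30,0],[34,3],[45,0]]
[[4,9],[21,18],[23,9],[24,3],[30,0],[34,3],[45,0]]
[[4,9],[21,18],[23,9],[24,3],[30,0],[34,3],[38,10],[41,3],[45,0]]
[[2,18],[9,9],[21,18],[23,9],[24,3],[30,0],[34,3],[38,10],[41,3],[45,0]]
[[2,18],[9,9],[21,18],[23,9],[24,3],[38,10],[41,3],[45,0]]
[[2,18],[9,9],[21,18],[23,9],[24,3],[38,10],[41,3],[45,0]]
[[2,18],[9,9],[21,18],[23,9],[24,3],[38,10],[41,3],[45,0]]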